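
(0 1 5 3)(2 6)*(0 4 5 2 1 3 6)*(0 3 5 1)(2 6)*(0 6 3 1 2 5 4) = (0 4 2 1 3)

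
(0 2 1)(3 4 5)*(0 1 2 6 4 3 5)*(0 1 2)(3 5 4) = (0 6 3 5 4 1 2)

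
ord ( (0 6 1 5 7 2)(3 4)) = 6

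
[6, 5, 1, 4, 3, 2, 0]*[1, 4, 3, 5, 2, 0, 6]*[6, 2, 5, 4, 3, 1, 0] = [0, 6, 3, 5, 1, 4, 2]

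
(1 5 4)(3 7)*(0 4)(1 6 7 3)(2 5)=(0 4 6 7 1 2 5)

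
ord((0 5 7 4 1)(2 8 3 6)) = 20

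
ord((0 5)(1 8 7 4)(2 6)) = 4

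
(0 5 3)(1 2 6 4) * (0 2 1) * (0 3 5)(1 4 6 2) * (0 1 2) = (0 1 4 3 2)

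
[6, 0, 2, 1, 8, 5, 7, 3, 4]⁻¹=[1, 3, 2, 7, 8, 5, 0, 6, 4]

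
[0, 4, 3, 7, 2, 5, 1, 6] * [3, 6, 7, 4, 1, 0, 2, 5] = [3, 1, 4, 5, 7, 0, 6, 2]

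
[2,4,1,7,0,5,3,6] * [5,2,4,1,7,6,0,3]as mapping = [0→4,1→7,2→2,3→3,4→5,5→6,6→1,7→0]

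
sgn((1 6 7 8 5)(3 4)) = -1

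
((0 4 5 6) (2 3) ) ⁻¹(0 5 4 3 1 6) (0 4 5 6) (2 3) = (0 4 6 5 2 1) 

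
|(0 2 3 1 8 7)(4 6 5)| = 6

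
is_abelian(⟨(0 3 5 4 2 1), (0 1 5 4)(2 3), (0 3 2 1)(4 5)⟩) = no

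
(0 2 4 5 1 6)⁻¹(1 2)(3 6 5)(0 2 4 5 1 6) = (0 1 3)(4 6)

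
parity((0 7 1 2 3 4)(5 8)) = even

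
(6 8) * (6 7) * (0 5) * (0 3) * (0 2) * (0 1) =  (0 5 3 2 1)(6 8 7)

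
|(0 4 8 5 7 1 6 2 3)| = 9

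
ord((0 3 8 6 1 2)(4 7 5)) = 6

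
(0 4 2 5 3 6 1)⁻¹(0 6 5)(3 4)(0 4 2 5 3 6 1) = (1 3 4)(2 6)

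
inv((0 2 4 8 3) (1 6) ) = (0 3 8 4 2) (1 6) 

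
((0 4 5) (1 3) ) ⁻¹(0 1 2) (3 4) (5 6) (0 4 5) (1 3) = (0 6) (1 5) (2 4 3) 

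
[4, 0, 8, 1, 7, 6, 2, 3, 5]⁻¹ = [1, 3, 6, 7, 0, 8, 5, 4, 2]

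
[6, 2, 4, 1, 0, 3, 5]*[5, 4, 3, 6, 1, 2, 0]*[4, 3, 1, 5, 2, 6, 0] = [4, 5, 3, 2, 6, 0, 1]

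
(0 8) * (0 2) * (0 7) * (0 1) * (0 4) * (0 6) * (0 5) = (0 8 2 7 1 4 6 5)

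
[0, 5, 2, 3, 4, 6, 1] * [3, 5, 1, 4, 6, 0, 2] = [3, 0, 1, 4, 6, 2, 5]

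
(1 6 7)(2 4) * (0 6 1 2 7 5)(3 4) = (0 6 5)(2 3 4 7)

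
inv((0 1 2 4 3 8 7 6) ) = (0 6 7 8 3 4 2 1) 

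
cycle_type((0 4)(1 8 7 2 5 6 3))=2.7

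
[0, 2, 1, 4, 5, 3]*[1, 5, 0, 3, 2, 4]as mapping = [0→1, 1→0, 2→5, 3→2, 4→4, 5→3]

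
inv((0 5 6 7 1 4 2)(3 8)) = (0 2 4 1 7 6 5)(3 8)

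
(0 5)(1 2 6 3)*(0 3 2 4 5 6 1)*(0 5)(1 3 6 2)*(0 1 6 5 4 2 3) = (0 3 4 1 2)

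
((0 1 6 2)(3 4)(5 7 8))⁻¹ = (0 2 6 1)(3 4)(5 8 7)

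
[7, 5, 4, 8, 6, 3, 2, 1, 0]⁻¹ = [8, 7, 6, 5, 2, 1, 4, 0, 3]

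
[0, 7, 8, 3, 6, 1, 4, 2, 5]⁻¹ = [0, 5, 7, 3, 6, 8, 4, 1, 2]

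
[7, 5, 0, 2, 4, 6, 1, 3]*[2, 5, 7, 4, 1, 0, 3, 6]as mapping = [0→6, 1→0, 2→2, 3→7, 4→1, 5→3, 6→5, 7→4]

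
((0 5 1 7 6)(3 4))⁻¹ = (0 6 7 1 5)(3 4)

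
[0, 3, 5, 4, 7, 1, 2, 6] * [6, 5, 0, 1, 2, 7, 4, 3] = [6, 1, 7, 2, 3, 5, 0, 4]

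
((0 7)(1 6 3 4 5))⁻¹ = (0 7)(1 5 4 3 6)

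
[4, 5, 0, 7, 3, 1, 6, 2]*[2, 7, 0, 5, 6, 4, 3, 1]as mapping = [0→6, 1→4, 2→2, 3→1, 4→5, 5→7, 6→3, 7→0]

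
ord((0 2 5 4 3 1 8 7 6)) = 9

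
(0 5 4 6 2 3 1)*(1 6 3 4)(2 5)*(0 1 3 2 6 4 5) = (0 6)(2 5 3 4)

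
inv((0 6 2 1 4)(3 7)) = (0 4 1 2 6)(3 7)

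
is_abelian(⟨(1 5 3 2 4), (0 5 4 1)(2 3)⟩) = no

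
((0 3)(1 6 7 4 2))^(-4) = (1 6 7 4 2)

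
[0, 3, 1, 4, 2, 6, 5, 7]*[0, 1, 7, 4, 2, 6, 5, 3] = [0, 4, 1, 2, 7, 5, 6, 3]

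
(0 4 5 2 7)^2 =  (0 5 7 4 2)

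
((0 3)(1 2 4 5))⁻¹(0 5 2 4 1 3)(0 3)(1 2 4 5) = (0 3 1 4 5 2)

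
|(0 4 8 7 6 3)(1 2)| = 6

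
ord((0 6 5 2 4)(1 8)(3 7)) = 10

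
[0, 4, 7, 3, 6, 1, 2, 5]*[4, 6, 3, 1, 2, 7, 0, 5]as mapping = [0→4, 1→2, 2→5, 3→1, 4→0, 5→6, 6→3, 7→7]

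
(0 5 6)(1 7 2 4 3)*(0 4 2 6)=(0 5)(1 7 6 4 3)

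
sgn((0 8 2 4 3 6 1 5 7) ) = 1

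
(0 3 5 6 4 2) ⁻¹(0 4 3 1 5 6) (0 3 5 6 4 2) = (1 6 4 3 2 5) 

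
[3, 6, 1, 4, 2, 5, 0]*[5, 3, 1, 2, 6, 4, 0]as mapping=[0→2, 1→0, 2→3, 3→6, 4→1, 5→4, 6→5]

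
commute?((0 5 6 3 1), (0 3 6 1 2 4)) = no:(0 5 6 3 1) * (0 3 6 1 2 4) = (0 5 1 3 2 4), (0 3 6 1 2 4) * (0 5 6 3 1) = (0 1 2 4 5 6)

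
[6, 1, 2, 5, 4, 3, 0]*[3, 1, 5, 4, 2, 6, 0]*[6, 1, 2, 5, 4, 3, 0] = [6, 1, 3, 0, 2, 4, 5]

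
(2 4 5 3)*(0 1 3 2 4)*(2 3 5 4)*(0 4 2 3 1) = (1 5) (2 4) 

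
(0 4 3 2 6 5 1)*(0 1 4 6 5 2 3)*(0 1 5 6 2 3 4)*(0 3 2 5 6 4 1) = (0 5 3 1 6 2 4)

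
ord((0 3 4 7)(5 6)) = 4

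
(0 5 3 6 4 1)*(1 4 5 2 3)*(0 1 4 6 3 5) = (0 2 5 4 6)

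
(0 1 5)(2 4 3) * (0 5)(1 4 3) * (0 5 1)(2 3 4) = (0 2 4)(1 5)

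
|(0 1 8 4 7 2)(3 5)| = 6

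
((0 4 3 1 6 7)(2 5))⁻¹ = (0 7 6 1 3 4)(2 5)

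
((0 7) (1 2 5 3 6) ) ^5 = (0 7) 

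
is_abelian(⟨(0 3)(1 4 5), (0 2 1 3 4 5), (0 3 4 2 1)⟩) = no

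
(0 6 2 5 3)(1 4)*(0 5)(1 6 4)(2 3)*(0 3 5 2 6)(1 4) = (0 1 4)(2 3)(5 6)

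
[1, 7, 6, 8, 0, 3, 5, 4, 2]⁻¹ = [4, 0, 8, 5, 7, 6, 2, 1, 3]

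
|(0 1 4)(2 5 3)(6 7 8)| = 3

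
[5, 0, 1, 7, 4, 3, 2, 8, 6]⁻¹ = [1, 2, 6, 5, 4, 0, 8, 3, 7]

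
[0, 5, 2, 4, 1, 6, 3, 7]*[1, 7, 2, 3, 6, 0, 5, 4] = [1, 0, 2, 6, 7, 5, 3, 4]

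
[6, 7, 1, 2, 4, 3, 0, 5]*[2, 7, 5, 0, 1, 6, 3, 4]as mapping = [0→3, 1→4, 2→7, 3→5, 4→1, 5→0, 6→2, 7→6]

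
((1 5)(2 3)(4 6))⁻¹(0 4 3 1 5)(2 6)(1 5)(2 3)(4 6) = (0 6 2 5 1)(3 4)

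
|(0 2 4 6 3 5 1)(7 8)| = 14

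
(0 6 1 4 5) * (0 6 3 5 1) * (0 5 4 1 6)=(0 3 4 6 5) 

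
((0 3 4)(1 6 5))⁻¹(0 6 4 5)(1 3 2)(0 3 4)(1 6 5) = (0 1 3 5)(2 6 4)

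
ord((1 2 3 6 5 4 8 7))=8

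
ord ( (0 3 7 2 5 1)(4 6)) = 6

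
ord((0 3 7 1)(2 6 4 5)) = 4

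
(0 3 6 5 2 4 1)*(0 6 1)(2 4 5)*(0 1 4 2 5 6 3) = (1 3 4)(2 6 5)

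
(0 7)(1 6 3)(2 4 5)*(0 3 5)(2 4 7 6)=(0 6 5 4)(1 2 7 3)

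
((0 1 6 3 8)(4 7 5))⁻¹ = (0 8 3 6 1)(4 5 7)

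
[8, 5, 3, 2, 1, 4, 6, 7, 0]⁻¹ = [8, 4, 3, 2, 5, 1, 6, 7, 0]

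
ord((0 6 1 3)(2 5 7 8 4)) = 20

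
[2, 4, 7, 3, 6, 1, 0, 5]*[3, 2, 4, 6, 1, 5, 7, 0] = [4, 1, 0, 6, 7, 2, 3, 5]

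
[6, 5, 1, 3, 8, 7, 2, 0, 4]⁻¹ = [7, 2, 6, 3, 8, 1, 0, 5, 4]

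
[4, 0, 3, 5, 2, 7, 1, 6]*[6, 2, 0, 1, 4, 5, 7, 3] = [4, 6, 1, 5, 0, 3, 2, 7]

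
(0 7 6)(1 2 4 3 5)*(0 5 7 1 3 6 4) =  (0 1 2)(3 7 4 6 5)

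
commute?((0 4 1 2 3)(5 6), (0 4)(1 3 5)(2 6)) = no:(0 4 1 2 3)(5 6) * (0 4)(1 3 5)(2 6) = (1 6)(2 5)(3 4), (0 4)(1 3 5)(2 6) * (0 4 1 2 3)(5 6) = (0 1)(2 5)(3 6)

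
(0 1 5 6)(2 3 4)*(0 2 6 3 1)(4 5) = (1 4 6 2)(3 5)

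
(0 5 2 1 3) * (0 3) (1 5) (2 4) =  (0 1) (2 5 4) 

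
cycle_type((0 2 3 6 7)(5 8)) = 2.5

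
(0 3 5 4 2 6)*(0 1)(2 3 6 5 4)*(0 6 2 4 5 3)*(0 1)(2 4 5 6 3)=(0 4 1 3 6)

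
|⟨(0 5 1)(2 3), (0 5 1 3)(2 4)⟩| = 720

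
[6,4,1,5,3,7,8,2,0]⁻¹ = [8,2,7,4,1,3,0,5,6]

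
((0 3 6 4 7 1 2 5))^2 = (0 6 7 2)(1 5 3 4)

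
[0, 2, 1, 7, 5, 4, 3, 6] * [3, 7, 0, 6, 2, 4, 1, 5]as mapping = [0→3, 1→0, 2→7, 3→5, 4→4, 5→2, 6→6, 7→1]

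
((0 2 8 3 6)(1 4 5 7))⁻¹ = (0 6 3 8 2)(1 7 5 4)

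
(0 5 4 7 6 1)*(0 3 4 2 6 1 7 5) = (1 3 4 5 2 6 7)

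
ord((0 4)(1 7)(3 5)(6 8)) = 2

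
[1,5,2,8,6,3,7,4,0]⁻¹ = [8,0,2,5,7,1,4,6,3]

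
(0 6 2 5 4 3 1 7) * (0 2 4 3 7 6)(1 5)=(1 6 4 7 2)(3 5)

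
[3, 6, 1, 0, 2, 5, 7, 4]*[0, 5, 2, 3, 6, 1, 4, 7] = [3, 4, 5, 0, 2, 1, 7, 6] 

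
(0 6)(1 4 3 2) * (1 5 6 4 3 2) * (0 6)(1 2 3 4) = (0 1 4 3 2 5)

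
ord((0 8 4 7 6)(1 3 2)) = 15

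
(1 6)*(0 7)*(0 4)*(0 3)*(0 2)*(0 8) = (0 7 4 3 2 8)(1 6)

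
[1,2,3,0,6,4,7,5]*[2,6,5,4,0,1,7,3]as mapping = [0→6,1→5,2→4,3→2,4→7,5→0,6→3,7→1]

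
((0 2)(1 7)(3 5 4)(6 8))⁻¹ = (0 2)(1 7)(3 4 5)(6 8)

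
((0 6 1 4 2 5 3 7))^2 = (0 1 2 3)(4 5 7 6)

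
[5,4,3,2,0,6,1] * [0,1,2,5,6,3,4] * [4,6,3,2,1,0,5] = [2,5,0,3,4,1,6]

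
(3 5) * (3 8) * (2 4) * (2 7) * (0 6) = (0 6)(2 4 7)(3 5 8)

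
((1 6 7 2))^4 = ()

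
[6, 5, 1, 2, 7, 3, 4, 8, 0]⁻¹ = [8, 2, 3, 5, 6, 1, 0, 4, 7]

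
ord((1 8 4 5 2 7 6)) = 7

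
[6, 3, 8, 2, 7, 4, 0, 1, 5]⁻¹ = [6, 7, 3, 1, 5, 8, 0, 4, 2]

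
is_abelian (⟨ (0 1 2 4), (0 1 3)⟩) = no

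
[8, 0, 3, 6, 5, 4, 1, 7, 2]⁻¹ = [1, 6, 8, 2, 5, 4, 3, 7, 0]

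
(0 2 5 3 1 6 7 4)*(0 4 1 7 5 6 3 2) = (1 3 7)(2 6 5)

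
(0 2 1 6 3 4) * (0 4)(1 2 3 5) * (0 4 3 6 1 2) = (0 6 5 2)(3 4)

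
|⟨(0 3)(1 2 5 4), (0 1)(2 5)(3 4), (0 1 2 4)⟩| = 720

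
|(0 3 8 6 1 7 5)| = 7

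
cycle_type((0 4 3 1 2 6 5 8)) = 8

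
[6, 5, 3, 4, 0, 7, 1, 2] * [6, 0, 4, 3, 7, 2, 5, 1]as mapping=[0→5, 1→2, 2→3, 3→7, 4→6, 5→1, 6→0, 7→4]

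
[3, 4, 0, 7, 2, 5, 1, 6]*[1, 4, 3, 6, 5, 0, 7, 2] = [6, 5, 1, 2, 3, 0, 4, 7]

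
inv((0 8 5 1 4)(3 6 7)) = (0 4 1 5 8)(3 7 6)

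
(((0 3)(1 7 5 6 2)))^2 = (1 5 2 7 6)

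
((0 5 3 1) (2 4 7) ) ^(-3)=(0 5 3 1) 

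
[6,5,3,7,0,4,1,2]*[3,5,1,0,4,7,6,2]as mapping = [0→6,1→7,2→0,3→2,4→3,5→4,6→5,7→1]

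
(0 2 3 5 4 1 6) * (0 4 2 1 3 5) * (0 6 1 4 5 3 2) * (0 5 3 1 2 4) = (1 2) (3 6) 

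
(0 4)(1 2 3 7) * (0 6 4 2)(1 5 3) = (0 2 1)(3 7 5)(4 6)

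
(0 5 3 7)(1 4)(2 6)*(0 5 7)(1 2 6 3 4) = (0 7 5 4 2 3)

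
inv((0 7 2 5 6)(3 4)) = (0 6 5 2 7)(3 4)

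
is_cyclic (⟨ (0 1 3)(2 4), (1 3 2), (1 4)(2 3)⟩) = no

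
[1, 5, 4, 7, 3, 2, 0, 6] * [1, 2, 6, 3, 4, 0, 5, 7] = [2, 0, 4, 7, 3, 6, 1, 5]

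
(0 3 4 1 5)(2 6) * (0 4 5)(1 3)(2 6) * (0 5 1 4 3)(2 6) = (0 4)(1 5 3)(2 6)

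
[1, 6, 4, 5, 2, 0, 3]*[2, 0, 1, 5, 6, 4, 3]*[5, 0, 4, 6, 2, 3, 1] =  [5, 6, 1, 2, 0, 4, 3]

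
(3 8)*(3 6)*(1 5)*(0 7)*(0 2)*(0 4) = (0 7 2 4)(1 5)(3 8 6)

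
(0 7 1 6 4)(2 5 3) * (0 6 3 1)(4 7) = (0 4 6 7)(1 3 2 5)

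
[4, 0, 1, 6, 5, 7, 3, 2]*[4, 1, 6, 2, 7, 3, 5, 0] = [7, 4, 1, 5, 3, 0, 2, 6]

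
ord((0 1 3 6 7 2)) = 6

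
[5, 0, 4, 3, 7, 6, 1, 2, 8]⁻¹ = [1, 6, 7, 3, 2, 0, 5, 4, 8]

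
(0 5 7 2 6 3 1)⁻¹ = (0 1 3 6 2 7 5)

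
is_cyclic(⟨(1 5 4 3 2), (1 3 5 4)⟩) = no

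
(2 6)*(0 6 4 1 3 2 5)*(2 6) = (0 2 4 1 3 6 5)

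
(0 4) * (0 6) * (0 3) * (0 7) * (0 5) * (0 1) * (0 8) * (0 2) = (0 4 6 3 7 5 1 8 2)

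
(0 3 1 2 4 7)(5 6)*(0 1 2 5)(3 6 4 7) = (0 6)(1 5 4 3 2 7)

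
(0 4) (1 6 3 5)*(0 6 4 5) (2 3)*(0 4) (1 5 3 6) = (0 3 4 1) (2 6) 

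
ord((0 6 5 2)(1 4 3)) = 12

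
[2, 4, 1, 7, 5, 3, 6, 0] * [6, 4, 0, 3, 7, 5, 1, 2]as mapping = [0→0, 1→7, 2→4, 3→2, 4→5, 5→3, 6→1, 7→6]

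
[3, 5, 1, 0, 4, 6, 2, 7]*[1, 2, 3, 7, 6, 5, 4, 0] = [7, 5, 2, 1, 6, 4, 3, 0]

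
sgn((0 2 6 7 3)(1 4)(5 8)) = 1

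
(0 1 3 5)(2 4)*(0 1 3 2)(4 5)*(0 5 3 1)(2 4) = (0 1 4 5)(2 3)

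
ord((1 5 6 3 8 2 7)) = 7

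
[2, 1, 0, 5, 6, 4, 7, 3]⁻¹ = [2, 1, 0, 7, 5, 3, 4, 6]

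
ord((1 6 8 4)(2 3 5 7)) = 4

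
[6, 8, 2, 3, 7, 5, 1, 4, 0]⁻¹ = [8, 6, 2, 3, 7, 5, 0, 4, 1]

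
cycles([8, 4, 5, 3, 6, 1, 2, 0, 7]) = (0 8 7)(1 4 6 2 5)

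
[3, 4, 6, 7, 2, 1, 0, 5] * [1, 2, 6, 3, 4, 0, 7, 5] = [3, 4, 7, 5, 6, 2, 1, 0]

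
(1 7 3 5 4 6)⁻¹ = (1 6 4 5 3 7)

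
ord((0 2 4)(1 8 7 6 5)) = 15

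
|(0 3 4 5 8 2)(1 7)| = 6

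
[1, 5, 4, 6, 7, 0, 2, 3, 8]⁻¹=[5, 0, 6, 7, 2, 1, 3, 4, 8]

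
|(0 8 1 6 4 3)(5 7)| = 6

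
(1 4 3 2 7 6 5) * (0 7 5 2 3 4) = (0 7 6 2 5 1)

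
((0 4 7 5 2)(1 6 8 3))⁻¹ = (0 2 5 7 4)(1 3 8 6)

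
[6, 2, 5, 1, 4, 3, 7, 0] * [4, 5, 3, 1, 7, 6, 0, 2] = [0, 3, 6, 5, 7, 1, 2, 4]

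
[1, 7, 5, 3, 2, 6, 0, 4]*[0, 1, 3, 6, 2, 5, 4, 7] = [1, 7, 5, 6, 3, 4, 0, 2]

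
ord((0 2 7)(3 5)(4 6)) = 6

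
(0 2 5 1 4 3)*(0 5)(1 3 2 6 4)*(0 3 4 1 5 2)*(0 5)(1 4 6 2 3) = (0 2 1)(4 5 6)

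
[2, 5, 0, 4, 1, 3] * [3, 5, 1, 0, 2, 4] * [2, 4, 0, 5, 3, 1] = [4, 3, 5, 0, 1, 2]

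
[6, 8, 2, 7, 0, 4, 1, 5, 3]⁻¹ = [4, 6, 2, 8, 5, 7, 0, 3, 1]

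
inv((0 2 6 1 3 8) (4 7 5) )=(0 8 3 1 6 2) (4 5 7) 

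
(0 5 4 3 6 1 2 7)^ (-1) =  (0 7 2 1 6 3 4 5)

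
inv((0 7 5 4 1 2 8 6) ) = (0 6 8 2 1 4 5 7) 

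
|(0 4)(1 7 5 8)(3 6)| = 4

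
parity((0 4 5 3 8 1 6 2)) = odd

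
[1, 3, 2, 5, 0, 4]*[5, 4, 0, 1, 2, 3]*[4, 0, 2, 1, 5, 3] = [5, 0, 4, 1, 3, 2]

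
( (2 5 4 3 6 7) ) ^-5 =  (2 5 4 3 6 7) 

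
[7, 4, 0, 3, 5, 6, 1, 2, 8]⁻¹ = [2, 6, 7, 3, 1, 4, 5, 0, 8]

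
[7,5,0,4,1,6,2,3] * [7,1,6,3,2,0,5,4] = [4,0,7,2,1,5,6,3]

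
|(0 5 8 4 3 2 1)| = 7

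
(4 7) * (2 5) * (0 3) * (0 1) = (0 3 1)(2 5)(4 7)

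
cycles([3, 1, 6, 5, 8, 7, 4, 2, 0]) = (0 3 5 7 2 6 4 8)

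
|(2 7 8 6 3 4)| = 6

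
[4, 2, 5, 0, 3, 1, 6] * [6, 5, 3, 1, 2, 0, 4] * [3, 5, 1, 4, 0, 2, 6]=[1, 4, 3, 6, 5, 2, 0] 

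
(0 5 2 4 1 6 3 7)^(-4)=(0 1)(2 3)(4 7)(5 6)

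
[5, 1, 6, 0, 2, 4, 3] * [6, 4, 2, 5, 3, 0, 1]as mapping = [0→0, 1→4, 2→1, 3→6, 4→2, 5→3, 6→5]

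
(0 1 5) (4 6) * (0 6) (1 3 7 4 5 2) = (0 3 7 4) (1 2) (5 6) 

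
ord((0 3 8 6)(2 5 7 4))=4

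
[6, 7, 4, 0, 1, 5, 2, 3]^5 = [7, 2, 0, 1, 6, 5, 3, 4]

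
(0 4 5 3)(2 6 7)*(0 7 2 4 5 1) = (0 5 3 7 4 1)(2 6)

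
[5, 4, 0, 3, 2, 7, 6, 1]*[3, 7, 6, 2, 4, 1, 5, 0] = [1, 4, 3, 2, 6, 0, 5, 7]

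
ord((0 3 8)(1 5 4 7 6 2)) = 6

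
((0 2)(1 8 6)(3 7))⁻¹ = (0 2)(1 6 8)(3 7)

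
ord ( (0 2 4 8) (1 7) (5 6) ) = 4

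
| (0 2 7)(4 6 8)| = 3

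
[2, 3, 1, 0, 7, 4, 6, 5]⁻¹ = [3, 2, 0, 1, 5, 7, 6, 4]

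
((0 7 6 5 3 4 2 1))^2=(0 6 3 2)(1 7 5 4)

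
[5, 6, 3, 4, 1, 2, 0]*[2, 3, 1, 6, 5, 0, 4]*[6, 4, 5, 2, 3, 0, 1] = [6, 3, 1, 0, 2, 4, 5]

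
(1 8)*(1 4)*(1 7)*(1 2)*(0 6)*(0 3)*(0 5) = (0 6 3 5)(1 8 4 7 2)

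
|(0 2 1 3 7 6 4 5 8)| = 9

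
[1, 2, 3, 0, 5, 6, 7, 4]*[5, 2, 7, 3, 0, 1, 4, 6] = [2, 7, 3, 5, 1, 4, 6, 0]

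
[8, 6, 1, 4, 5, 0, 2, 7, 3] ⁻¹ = [5, 2, 6, 8, 3, 4, 1, 7, 0] 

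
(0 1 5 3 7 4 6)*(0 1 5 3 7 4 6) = (0 5 7 6 1 3 4) 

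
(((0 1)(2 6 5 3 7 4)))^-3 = (0 1)(2 3)(4 5)(6 7)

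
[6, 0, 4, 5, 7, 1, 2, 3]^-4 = [7, 4, 5, 6, 1, 2, 3, 0]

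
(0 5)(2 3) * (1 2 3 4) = (0 5)(1 2 4)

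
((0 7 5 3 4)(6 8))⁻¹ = (0 4 3 5 7)(6 8)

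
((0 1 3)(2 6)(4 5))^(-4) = (0 3 1)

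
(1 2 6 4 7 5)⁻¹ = (1 5 7 4 6 2)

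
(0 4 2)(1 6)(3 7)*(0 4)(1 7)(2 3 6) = (1 2 4 3)(6 7)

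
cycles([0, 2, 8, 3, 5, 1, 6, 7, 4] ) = (1 2 8 4 5)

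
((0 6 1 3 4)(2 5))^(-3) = (0 1 4 6 3)(2 5)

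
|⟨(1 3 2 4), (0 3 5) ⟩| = 720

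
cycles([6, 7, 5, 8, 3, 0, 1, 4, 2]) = (0 6 1 7 4 3 8 2 5)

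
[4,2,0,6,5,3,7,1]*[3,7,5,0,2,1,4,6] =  [2,5,3,4,1,0,6,7]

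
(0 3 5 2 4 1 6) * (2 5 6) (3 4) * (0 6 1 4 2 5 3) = (0 2) (1 5 3) 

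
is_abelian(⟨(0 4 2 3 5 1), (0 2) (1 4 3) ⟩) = no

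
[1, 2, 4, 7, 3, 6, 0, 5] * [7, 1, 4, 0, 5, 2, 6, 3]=[1, 4, 5, 3, 0, 6, 7, 2]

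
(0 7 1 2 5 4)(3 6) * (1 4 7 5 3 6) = (0 5 7 4)(1 2 3)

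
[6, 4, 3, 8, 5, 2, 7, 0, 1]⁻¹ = [7, 8, 5, 2, 1, 4, 0, 6, 3]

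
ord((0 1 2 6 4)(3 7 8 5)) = 20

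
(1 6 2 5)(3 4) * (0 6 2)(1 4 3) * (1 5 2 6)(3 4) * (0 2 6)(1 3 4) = (0 3 1)(2 6)(4 5)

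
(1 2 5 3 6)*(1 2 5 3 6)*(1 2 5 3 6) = (1 3 2 6 5)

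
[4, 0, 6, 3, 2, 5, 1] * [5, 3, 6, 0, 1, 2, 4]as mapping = [0→1, 1→5, 2→4, 3→0, 4→6, 5→2, 6→3]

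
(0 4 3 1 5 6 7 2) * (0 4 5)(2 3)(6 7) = (0 5 7 3 1)(2 4)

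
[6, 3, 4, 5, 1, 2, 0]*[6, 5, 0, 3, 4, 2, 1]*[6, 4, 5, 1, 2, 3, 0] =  [4, 1, 2, 5, 3, 6, 0]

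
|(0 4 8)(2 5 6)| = 3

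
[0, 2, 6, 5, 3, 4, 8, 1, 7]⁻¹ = [0, 7, 1, 4, 5, 3, 2, 8, 6]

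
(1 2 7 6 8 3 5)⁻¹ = (1 5 3 8 6 7 2)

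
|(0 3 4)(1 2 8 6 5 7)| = 6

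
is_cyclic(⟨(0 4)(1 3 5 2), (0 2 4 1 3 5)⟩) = no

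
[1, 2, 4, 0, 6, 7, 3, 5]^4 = [6, 3, 0, 4, 1, 5, 2, 7]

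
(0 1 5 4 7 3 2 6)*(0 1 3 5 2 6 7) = (0 3 6 1 2 7 5 4) 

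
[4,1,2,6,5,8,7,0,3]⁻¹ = [7,1,2,8,0,4,3,6,5]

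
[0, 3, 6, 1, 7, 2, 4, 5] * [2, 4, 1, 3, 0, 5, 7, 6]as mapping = [0→2, 1→3, 2→7, 3→4, 4→6, 5→1, 6→0, 7→5]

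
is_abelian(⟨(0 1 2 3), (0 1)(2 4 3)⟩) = no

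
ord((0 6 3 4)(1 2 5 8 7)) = 20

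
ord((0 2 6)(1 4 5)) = 3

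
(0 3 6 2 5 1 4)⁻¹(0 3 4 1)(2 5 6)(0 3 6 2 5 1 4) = (0 4 3 6)(1 2 5)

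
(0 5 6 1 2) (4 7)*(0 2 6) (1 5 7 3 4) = (0 7 1 6 5) (3 4) 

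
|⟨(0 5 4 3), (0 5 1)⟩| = 120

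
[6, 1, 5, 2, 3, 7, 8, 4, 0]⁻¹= [8, 1, 3, 4, 7, 2, 0, 5, 6]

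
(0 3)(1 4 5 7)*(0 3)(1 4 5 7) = (1 5)(4 7)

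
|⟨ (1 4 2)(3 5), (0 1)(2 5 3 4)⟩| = 720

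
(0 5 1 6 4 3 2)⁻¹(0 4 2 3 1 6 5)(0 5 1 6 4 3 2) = (0 2 6 4 1 5 3)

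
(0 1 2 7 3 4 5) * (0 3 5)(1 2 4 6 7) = (0 2 1 4)(3 6 7 5)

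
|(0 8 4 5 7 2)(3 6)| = 6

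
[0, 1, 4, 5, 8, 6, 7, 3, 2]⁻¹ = [0, 1, 8, 7, 2, 3, 5, 6, 4]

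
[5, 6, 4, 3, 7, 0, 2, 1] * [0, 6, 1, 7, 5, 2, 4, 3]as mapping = [0→2, 1→4, 2→5, 3→7, 4→3, 5→0, 6→1, 7→6]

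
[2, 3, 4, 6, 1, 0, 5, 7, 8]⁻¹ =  [5, 4, 0, 1, 2, 6, 3, 7, 8]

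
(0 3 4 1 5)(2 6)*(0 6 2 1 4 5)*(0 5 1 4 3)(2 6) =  (1 5 2 6 4 3)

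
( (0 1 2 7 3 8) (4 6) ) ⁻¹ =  (0 8 3 7 2 1) (4 6) 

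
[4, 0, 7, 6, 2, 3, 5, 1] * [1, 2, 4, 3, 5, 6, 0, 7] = [5, 1, 7, 0, 4, 3, 6, 2]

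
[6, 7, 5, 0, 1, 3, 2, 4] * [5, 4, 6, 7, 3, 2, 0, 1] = [0, 1, 2, 5, 4, 7, 6, 3]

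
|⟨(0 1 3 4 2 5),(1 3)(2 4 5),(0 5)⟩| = 720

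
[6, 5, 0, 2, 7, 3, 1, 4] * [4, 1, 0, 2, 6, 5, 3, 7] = [3, 5, 4, 0, 7, 2, 1, 6]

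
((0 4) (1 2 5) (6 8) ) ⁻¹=(0 4) (1 5 2) (6 8) 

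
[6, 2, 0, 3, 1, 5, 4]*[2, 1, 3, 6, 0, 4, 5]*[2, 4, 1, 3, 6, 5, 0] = [5, 3, 1, 0, 4, 6, 2]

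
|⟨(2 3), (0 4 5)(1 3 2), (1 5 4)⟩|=720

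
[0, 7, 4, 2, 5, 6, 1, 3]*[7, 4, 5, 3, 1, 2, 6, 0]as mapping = [0→7, 1→0, 2→1, 3→5, 4→2, 5→6, 6→4, 7→3]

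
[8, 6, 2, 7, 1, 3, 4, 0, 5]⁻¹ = [7, 4, 2, 5, 6, 8, 1, 3, 0]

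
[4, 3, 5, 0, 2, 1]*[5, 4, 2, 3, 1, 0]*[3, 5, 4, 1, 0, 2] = [5, 1, 3, 2, 4, 0]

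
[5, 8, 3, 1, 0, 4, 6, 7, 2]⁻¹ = [4, 3, 8, 2, 5, 0, 6, 7, 1]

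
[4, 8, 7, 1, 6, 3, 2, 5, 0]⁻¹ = [8, 3, 6, 5, 0, 7, 4, 2, 1]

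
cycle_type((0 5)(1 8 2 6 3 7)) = 2.6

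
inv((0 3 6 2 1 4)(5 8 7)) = (0 4 1 2 6 3)(5 7 8)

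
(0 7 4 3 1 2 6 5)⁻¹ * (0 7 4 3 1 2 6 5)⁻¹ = (0 6 1 4)(2 3 7 5)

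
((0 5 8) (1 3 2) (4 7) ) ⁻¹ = (0 8 5) (1 2 3) (4 7) 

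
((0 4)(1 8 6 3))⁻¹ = (0 4)(1 3 6 8)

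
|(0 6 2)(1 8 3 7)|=12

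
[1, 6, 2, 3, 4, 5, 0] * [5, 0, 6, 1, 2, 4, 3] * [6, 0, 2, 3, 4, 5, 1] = [6, 3, 1, 0, 2, 4, 5]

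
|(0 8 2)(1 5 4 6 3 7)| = 6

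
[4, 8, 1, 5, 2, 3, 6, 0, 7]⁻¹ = [7, 2, 4, 5, 0, 3, 6, 8, 1]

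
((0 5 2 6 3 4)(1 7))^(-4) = (0 2 3)(4 5 6)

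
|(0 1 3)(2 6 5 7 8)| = 15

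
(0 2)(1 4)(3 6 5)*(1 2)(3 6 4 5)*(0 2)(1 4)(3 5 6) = (0 4)(1 6 5 3)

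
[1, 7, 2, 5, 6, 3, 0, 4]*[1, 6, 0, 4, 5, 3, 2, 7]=[6, 7, 0, 3, 2, 4, 1, 5]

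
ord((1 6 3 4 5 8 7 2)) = 8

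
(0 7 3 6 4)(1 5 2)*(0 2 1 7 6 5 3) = (0 6 4 2 7)(1 3 5)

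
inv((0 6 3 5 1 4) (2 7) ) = (0 4 1 5 3 6) (2 7) 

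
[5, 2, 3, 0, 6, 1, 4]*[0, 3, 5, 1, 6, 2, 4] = [2, 5, 1, 0, 4, 3, 6]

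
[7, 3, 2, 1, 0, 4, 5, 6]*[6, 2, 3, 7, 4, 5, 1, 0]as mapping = [0→0, 1→7, 2→3, 3→2, 4→6, 5→4, 6→5, 7→1]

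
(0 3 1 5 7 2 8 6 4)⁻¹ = (0 4 6 8 2 7 5 1 3)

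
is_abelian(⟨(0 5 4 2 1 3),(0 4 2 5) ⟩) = no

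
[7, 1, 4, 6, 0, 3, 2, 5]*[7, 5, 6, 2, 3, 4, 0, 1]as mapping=[0→1, 1→5, 2→3, 3→0, 4→7, 5→2, 6→6, 7→4]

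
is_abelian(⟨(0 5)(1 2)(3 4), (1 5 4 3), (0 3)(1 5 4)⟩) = no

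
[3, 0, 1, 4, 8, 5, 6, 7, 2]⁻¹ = [1, 2, 8, 0, 3, 5, 6, 7, 4]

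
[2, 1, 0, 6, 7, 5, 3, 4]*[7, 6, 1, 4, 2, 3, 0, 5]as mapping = [0→1, 1→6, 2→7, 3→0, 4→5, 5→3, 6→4, 7→2]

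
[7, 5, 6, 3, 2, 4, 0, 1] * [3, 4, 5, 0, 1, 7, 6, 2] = [2, 7, 6, 0, 5, 1, 3, 4]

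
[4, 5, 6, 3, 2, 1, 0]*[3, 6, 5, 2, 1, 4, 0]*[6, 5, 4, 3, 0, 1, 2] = [5, 0, 6, 4, 1, 2, 3]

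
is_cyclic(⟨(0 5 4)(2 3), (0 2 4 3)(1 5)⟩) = no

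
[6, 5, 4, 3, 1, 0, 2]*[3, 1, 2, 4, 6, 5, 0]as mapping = [0→0, 1→5, 2→6, 3→4, 4→1, 5→3, 6→2]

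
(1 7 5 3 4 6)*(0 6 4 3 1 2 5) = (0 6 2 5 1 7)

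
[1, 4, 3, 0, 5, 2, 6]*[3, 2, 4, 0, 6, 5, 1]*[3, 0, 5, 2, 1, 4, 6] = [5, 6, 3, 2, 4, 1, 0]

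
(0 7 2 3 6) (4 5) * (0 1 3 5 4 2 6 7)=(1 3 7 6) (2 5) 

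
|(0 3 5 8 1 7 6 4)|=8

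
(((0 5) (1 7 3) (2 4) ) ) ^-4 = (1 3 7) 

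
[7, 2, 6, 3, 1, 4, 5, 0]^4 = [0, 4, 1, 3, 5, 6, 2, 7]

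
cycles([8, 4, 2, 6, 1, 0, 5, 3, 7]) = (0 8 7 3 6 5)(1 4)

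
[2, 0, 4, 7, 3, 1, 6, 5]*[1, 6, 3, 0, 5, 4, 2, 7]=[3, 1, 5, 7, 0, 6, 2, 4]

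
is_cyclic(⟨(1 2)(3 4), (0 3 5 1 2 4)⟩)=no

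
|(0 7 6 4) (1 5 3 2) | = 4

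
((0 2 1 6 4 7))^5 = (0 7 4 6 1 2)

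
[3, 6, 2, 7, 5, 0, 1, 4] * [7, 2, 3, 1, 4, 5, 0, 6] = [1, 0, 3, 6, 5, 7, 2, 4]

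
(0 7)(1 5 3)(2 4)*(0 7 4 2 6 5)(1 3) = (0 4 6 5 1)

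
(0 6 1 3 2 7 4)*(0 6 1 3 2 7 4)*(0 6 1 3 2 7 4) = (0 3 4 1 7 6 2)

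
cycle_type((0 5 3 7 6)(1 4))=2.5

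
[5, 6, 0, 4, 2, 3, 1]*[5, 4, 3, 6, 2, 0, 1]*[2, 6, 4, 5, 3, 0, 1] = [2, 6, 0, 4, 5, 1, 3]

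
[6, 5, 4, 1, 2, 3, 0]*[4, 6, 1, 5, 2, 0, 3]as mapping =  [0→3, 1→0, 2→2, 3→6, 4→1, 5→5, 6→4]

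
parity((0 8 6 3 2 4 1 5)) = odd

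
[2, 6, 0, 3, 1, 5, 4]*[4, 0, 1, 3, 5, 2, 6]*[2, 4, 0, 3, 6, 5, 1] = [4, 1, 6, 3, 2, 0, 5]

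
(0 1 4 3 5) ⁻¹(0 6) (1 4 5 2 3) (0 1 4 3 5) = (0 2 5 4 3) (1 6) 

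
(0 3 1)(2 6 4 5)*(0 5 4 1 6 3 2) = (0 2 3 6 1 5)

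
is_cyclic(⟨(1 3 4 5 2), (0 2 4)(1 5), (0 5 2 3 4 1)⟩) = no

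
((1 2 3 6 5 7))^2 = (1 3 5)(2 6 7)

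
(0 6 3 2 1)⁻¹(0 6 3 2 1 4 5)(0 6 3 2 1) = (0 4 5 6 3 2 1)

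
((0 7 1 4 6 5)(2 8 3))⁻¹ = (0 5 6 4 1 7)(2 3 8)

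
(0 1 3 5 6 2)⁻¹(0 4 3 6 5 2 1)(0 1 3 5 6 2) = (0 3 1 4 5 2 6)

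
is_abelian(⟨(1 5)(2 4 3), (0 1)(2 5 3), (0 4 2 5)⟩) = no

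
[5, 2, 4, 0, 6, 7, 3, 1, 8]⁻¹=[3, 7, 1, 6, 2, 0, 4, 5, 8]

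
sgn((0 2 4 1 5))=1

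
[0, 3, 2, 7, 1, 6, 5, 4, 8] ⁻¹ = [0, 4, 2, 1, 7, 6, 5, 3, 8] 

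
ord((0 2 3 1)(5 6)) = 4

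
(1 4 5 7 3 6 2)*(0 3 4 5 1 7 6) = (0 3)(1 5 6 2 7 4)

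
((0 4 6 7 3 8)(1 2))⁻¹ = (0 8 3 7 6 4)(1 2)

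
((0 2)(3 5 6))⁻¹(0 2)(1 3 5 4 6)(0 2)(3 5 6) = (0 2)(1 5 6 4 3)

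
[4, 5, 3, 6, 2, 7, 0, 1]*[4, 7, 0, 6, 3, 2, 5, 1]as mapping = [0→3, 1→2, 2→6, 3→5, 4→0, 5→1, 6→4, 7→7]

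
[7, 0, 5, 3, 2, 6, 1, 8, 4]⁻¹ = [1, 6, 4, 3, 8, 2, 5, 0, 7]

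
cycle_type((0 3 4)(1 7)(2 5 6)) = 2.3^2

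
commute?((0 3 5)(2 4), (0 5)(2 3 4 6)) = no:(0 3 5)(2 4)*(0 5)(2 3 4 6) = (0 4 3)(2 6), (0 5)(2 3 4 6)*(0 3 5)(2 4) = (2 5 3)(4 6)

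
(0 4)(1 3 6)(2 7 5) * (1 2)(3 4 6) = (0 6 2 7 5 1 4)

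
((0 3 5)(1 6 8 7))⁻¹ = (0 5 3)(1 7 8 6)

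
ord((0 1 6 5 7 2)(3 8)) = 6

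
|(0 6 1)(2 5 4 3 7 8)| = 6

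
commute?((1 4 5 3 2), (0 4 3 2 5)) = no:(1 4 5 3 2)*(0 4 3 2 5) = (0 4)(1 3 5 2), (0 4 3 2 5)*(1 4 5 3 2) = (0 5)(1 4 2 3)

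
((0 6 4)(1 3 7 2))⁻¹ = (0 4 6)(1 2 7 3)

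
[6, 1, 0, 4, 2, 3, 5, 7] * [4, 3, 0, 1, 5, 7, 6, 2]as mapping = [0→6, 1→3, 2→4, 3→5, 4→0, 5→1, 6→7, 7→2]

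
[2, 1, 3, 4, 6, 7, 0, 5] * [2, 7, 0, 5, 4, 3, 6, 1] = [0, 7, 5, 4, 6, 1, 2, 3]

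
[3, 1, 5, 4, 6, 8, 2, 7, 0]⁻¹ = [8, 1, 6, 0, 3, 2, 4, 7, 5]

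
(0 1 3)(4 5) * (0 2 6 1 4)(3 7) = (0 4 5)(1 7 3 2 6)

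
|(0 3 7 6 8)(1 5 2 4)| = 20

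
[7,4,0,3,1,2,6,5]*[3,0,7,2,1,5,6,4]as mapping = [0→4,1→1,2→3,3→2,4→0,5→7,6→6,7→5]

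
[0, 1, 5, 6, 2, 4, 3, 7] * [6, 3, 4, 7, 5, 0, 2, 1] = [6, 3, 0, 2, 4, 5, 7, 1]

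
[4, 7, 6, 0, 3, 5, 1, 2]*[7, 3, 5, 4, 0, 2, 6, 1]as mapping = [0→0, 1→1, 2→6, 3→7, 4→4, 5→2, 6→3, 7→5]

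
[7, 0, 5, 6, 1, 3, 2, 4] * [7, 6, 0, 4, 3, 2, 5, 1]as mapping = [0→1, 1→7, 2→2, 3→5, 4→6, 5→4, 6→0, 7→3]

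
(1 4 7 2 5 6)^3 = (1 2)(4 5)(6 7)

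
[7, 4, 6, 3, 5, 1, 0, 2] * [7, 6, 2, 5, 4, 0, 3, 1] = [1, 4, 3, 5, 0, 6, 7, 2]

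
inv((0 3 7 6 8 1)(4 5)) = (0 1 8 6 7 3)(4 5)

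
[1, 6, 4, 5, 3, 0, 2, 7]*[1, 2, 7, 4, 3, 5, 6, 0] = [2, 6, 3, 5, 4, 1, 7, 0]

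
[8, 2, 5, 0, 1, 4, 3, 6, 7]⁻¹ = [3, 4, 1, 6, 5, 2, 7, 8, 0]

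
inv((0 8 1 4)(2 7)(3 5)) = (0 4 1 8)(2 7)(3 5)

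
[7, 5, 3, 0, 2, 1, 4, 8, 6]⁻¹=[3, 5, 4, 2, 6, 1, 8, 0, 7]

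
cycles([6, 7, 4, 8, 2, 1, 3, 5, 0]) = (0 6 3 8) (1 7 5) (2 4) 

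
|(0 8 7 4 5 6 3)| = 7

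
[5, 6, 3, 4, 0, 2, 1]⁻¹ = [4, 6, 5, 2, 3, 0, 1]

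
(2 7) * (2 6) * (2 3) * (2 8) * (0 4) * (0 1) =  (0 4 1)(2 7 6 3 8)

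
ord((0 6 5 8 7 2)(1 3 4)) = 6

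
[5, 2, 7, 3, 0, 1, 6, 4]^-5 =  [5, 2, 7, 3, 0, 1, 6, 4]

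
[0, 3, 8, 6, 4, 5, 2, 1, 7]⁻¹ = [0, 7, 6, 1, 4, 5, 3, 8, 2]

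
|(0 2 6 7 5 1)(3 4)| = 6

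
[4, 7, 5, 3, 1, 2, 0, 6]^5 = [0, 1, 5, 3, 4, 2, 6, 7]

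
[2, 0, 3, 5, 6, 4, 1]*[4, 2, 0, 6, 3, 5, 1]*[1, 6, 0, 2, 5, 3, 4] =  [1, 5, 4, 3, 6, 2, 0]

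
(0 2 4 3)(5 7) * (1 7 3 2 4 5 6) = (0 4 2 5 3)(1 7 6)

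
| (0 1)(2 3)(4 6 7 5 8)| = 10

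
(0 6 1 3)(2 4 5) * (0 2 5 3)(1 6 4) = (0 4 3 2 1)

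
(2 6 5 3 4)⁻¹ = (2 4 3 5 6)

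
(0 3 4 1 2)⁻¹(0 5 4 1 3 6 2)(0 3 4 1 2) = (0 3 5 1 2 4 6)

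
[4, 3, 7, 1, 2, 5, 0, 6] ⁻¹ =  [6, 3, 4, 1, 0, 5, 7, 2] 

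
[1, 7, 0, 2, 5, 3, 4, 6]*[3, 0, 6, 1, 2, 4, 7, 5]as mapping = [0→0, 1→5, 2→3, 3→6, 4→4, 5→1, 6→2, 7→7]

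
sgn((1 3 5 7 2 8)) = -1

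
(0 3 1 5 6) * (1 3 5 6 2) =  (0 5 2 1 6)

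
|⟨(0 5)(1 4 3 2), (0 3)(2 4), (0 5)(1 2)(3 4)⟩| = 72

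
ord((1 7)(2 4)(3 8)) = 2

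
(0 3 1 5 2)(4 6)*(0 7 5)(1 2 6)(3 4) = (0 4 1)(2 7 5 6 3)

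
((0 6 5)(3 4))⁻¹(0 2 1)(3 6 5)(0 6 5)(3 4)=(0 4 5)(1 6 2)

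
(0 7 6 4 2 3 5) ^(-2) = (0 3 4 7 5 2 6) 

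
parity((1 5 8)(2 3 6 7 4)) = even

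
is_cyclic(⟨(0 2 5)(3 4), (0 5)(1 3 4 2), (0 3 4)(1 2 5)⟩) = no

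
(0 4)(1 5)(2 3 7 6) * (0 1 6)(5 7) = (0 4 1 7)(2 3 5 6)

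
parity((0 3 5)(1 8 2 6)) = odd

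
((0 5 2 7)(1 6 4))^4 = (1 6 4)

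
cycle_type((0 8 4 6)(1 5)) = 2.4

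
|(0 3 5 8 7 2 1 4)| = 8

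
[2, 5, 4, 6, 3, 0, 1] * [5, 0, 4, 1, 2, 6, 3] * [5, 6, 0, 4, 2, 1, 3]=[2, 3, 0, 4, 6, 1, 5] 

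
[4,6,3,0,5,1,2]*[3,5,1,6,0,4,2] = [0,2,6,3,4,5,1]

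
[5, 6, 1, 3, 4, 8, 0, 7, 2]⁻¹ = [6, 2, 8, 3, 4, 0, 1, 7, 5]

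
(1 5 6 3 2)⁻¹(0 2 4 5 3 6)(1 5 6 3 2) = (0 1 4 6 2 3)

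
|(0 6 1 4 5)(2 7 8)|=15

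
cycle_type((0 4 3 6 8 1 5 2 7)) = 9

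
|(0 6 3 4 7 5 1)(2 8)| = 14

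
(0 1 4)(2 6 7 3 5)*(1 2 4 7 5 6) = (0 2 1 7 3 6 5 4)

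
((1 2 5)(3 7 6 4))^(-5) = (1 2 5)(3 4 6 7)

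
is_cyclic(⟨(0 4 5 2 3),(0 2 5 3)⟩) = no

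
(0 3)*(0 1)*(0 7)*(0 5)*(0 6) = (0 3 1 7 5 6)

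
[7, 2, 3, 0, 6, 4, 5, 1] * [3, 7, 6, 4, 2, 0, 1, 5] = [5, 6, 4, 3, 1, 2, 0, 7]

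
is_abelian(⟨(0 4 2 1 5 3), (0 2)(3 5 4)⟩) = no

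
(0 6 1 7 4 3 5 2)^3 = (0 7 5 6 4 2 1 3)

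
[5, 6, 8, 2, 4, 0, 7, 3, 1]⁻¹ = [5, 8, 3, 7, 4, 0, 1, 6, 2]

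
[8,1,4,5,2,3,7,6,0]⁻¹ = [8,1,4,5,2,3,7,6,0]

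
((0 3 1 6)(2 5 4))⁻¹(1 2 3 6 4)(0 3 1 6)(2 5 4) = (0 2 6 5 1)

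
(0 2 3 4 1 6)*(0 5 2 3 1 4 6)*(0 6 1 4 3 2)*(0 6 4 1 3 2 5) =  (0 5 6)(1 4 2)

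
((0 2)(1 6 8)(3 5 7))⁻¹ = (0 2)(1 8 6)(3 7 5)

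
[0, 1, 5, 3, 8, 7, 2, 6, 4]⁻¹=[0, 1, 6, 3, 8, 2, 7, 5, 4]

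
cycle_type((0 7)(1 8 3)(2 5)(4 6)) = 2^3.3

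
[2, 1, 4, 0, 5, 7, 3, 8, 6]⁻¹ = [3, 1, 0, 6, 2, 4, 8, 5, 7]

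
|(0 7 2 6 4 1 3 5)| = 8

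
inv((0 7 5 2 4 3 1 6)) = (0 6 1 3 4 2 5 7)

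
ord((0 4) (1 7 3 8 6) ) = 10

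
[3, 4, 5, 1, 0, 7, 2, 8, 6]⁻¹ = [4, 3, 6, 0, 1, 2, 8, 5, 7]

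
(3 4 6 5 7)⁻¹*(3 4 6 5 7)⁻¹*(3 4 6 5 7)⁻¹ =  (3 6 7 4 5)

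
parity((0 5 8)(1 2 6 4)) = odd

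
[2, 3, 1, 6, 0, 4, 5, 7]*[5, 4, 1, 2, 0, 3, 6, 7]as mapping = [0→1, 1→2, 2→4, 3→6, 4→5, 5→0, 6→3, 7→7]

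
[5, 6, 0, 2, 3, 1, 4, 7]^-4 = [6, 3, 1, 5, 0, 4, 2, 7]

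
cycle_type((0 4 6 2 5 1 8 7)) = 8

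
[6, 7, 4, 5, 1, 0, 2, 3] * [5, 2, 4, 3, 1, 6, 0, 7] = [0, 7, 1, 6, 2, 5, 4, 3]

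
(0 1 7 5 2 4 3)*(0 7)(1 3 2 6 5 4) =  (0 3 7 4 2 1)(5 6)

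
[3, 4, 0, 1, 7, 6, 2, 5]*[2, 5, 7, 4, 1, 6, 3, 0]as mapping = [0→4, 1→1, 2→2, 3→5, 4→0, 5→3, 6→7, 7→6]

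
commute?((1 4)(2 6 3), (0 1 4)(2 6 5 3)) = no:(1 4)(2 6 3) * (0 1 4)(2 6 5 3) = (0 1)(2 5 3 6), (0 1 4)(2 6 5 3) * (1 4)(2 6 3) = (0 4)(2 3 6 5)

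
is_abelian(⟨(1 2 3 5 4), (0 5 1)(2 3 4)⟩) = no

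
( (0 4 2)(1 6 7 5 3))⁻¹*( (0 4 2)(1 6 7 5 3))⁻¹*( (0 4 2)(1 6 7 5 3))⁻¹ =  (1 7 3 6 5)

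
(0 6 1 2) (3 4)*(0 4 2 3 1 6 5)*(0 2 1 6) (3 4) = (0 5 2 3 1 4 6) 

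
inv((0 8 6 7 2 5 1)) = (0 1 5 2 7 6 8)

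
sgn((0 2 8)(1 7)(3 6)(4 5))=-1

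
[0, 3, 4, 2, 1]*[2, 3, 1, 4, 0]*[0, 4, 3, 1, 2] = [3, 2, 0, 4, 1]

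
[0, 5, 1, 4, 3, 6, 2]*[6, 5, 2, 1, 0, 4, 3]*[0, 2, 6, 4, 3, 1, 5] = [5, 3, 1, 0, 2, 4, 6]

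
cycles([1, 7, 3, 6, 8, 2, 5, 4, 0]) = (0 1 7 4 8)(2 3 6 5)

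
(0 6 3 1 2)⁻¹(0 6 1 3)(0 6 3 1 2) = (1 6 3 2)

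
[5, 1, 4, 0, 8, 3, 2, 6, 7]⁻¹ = [3, 1, 6, 5, 2, 0, 7, 8, 4]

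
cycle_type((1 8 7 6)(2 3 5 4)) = 4^2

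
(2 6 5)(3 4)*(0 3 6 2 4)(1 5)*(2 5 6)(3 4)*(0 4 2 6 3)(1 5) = (0 2 1 3 4 6 5)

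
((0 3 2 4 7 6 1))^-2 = (0 6 4 3 1 7 2)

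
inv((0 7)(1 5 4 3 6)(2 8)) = (0 7)(1 6 3 4 5)(2 8)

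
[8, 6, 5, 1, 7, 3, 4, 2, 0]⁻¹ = [8, 3, 7, 5, 6, 2, 1, 4, 0]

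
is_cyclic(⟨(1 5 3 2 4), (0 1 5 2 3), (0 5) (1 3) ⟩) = no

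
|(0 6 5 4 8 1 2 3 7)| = 9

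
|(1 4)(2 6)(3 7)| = 2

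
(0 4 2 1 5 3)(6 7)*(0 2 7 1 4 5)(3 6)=(0 5 6 1)(2 4 7 3)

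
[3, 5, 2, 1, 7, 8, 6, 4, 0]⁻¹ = [8, 3, 2, 0, 7, 1, 6, 4, 5]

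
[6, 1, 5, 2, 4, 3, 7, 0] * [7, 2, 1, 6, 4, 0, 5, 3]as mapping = [0→5, 1→2, 2→0, 3→1, 4→4, 5→6, 6→3, 7→7]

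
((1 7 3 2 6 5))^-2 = (1 6 3)(2 7 5)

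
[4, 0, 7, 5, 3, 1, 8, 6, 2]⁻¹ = [1, 5, 8, 4, 0, 3, 7, 2, 6]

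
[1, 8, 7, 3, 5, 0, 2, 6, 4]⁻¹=[5, 0, 6, 3, 8, 4, 7, 2, 1]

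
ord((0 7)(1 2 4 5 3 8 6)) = 14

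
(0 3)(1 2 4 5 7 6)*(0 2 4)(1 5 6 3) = (0 1 4 6 5 7 3 2)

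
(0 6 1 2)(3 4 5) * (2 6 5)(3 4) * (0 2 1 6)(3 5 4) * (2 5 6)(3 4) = (0 3 6 2 5 4 1)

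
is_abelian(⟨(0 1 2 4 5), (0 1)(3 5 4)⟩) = no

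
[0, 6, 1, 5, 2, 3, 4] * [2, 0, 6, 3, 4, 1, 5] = [2, 5, 0, 1, 6, 3, 4]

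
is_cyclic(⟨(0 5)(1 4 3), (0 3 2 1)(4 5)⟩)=no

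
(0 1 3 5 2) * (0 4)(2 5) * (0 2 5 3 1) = (2 4)(3 5)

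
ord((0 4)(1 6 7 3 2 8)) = 6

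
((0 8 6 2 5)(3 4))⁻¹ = (0 5 2 6 8)(3 4)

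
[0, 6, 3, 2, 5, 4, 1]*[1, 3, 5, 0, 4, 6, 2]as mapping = [0→1, 1→2, 2→0, 3→5, 4→6, 5→4, 6→3]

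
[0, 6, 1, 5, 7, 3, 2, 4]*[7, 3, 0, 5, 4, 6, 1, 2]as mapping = [0→7, 1→1, 2→3, 3→6, 4→2, 5→5, 6→0, 7→4]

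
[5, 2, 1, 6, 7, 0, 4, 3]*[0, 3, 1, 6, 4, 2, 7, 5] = [2, 1, 3, 7, 5, 0, 4, 6]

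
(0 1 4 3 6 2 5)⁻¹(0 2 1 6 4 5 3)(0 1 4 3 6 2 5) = (0 6 1 5 4 2 3)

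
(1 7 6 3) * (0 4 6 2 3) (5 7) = (0 4 6) (1 5 7 2 3) 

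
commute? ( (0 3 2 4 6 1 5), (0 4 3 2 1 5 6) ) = no: (0 3 2 4 6 1 5) * (0 4 3 2 1 5 6) = (0 2 3 1 6 5 4), (0 4 3 2 1 5 6) * (0 3 2 4 6 1 5) = (0 6 3 4 2 5 1) 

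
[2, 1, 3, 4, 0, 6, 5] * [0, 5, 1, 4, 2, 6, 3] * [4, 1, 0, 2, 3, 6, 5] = [1, 6, 3, 0, 4, 2, 5]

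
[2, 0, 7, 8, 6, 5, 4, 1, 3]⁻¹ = [1, 7, 0, 8, 6, 5, 4, 2, 3]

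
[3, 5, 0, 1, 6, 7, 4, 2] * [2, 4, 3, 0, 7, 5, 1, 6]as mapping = [0→0, 1→5, 2→2, 3→4, 4→1, 5→6, 6→7, 7→3]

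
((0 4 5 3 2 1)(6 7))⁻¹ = (0 1 2 3 5 4)(6 7)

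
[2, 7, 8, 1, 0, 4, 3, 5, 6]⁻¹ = [4, 3, 0, 6, 5, 7, 8, 1, 2]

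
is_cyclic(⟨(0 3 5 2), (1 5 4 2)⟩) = no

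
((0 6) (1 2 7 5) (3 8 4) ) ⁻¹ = (0 6) (1 5 7 2) (3 4 8) 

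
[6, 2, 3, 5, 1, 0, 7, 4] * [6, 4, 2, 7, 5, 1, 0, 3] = [0, 2, 7, 1, 4, 6, 3, 5]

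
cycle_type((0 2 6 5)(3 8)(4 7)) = 2^2.4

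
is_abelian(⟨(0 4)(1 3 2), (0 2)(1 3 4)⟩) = no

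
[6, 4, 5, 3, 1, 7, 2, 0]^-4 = [6, 1, 5, 3, 4, 7, 2, 0]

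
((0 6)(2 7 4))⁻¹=(0 6)(2 4 7)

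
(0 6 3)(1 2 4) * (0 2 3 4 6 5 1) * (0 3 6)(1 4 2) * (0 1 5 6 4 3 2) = (0 6)(1 4 2)(3 5)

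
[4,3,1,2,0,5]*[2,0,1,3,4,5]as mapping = [0→4,1→3,2→0,3→1,4→2,5→5]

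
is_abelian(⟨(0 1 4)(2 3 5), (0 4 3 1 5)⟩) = no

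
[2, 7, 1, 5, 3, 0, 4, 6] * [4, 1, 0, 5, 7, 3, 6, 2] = [0, 2, 1, 3, 5, 4, 7, 6]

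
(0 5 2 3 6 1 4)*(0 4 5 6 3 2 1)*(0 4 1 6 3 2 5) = (0 3 2 5 6 4 1)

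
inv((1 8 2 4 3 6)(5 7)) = (1 6 3 4 2 8)(5 7)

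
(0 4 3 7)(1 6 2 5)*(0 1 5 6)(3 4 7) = (0 7 1)(2 6)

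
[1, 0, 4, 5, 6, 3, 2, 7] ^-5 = [1, 0, 4, 5, 6, 3, 2, 7] 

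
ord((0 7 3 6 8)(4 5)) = 10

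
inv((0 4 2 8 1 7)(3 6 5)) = (0 7 1 8 2 4)(3 5 6)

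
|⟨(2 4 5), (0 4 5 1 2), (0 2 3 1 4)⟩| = 360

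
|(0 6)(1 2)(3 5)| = 2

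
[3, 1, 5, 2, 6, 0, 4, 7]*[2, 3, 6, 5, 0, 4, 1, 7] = [5, 3, 4, 6, 1, 2, 0, 7]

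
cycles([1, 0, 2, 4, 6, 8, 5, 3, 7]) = (0 1)(3 4 6 5 8 7)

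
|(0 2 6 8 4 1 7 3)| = 8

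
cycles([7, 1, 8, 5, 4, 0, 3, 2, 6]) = (0 7 2 8 6 3 5)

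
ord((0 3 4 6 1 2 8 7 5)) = 9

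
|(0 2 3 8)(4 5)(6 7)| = 4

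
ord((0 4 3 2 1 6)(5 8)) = 6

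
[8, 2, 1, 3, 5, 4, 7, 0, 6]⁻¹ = [7, 2, 1, 3, 5, 4, 8, 6, 0]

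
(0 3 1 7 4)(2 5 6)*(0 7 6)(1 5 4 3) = (0 1 6 2 4 7 3 5)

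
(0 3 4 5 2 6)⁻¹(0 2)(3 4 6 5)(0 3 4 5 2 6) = (0 2 4 5)(3 6)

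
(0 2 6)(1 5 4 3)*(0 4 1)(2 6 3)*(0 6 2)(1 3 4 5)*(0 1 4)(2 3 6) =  (0 3 2)(1 4)(5 6)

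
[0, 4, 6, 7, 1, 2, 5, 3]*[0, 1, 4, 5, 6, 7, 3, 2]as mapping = [0→0, 1→6, 2→3, 3→2, 4→1, 5→4, 6→7, 7→5]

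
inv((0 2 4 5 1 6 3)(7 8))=(0 3 6 1 5 4 2)(7 8)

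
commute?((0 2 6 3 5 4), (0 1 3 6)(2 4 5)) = no:(0 2 6 3 5 4)*(0 1 3 6)(2 4 5) = (0 4 1 3 2), (0 1 3 6)(2 4 5)*(0 2 6 3 5 4) = (0 1 5 6 2)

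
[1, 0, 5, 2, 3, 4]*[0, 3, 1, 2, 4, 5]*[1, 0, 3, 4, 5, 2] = [4, 1, 2, 0, 3, 5]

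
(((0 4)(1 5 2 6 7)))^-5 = (0 4)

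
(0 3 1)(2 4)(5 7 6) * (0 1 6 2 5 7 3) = (2 4 5 3 6 7)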